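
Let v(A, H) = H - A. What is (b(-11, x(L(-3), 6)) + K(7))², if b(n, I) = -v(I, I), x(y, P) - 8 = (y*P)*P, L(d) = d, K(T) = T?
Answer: 49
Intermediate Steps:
x(y, P) = 8 + y*P² (x(y, P) = 8 + (y*P)*P = 8 + (P*y)*P = 8 + y*P²)
b(n, I) = 0 (b(n, I) = -(I - I) = -1*0 = 0)
(b(-11, x(L(-3), 6)) + K(7))² = (0 + 7)² = 7² = 49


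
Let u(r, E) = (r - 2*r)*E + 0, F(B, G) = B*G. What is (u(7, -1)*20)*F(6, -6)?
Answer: -5040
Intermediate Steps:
u(r, E) = -E*r (u(r, E) = (-r)*E + 0 = -E*r + 0 = -E*r)
(u(7, -1)*20)*F(6, -6) = (-1*(-1)*7*20)*(6*(-6)) = (7*20)*(-36) = 140*(-36) = -5040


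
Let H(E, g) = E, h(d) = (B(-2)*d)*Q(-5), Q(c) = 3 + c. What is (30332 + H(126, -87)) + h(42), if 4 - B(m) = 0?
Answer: 30122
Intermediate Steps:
B(m) = 4 (B(m) = 4 - 1*0 = 4 + 0 = 4)
h(d) = -8*d (h(d) = (4*d)*(3 - 5) = (4*d)*(-2) = -8*d)
(30332 + H(126, -87)) + h(42) = (30332 + 126) - 8*42 = 30458 - 336 = 30122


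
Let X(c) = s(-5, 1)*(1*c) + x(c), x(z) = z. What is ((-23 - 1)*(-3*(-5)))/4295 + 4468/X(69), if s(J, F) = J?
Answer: -964471/59271 ≈ -16.272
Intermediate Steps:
X(c) = -4*c (X(c) = -5*c + c = -4*c)
((-23 - 1)*(-3*(-5)))/4295 + 4468/X(69) = ((-23 - 1)*(-3*(-5)))/4295 + 4468/((-4*69)) = -24*15*(1/4295) + 4468/(-276) = -360*1/4295 + 4468*(-1/276) = -72/859 - 1117/69 = -964471/59271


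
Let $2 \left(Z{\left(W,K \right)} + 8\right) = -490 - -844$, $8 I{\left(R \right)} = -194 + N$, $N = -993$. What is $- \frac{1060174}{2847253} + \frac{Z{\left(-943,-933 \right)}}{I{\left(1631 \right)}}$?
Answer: $- \frac{5107912594}{3379689311} \approx -1.5114$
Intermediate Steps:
$I{\left(R \right)} = - \frac{1187}{8}$ ($I{\left(R \right)} = \frac{-194 - 993}{8} = \frac{1}{8} \left(-1187\right) = - \frac{1187}{8}$)
$Z{\left(W,K \right)} = 169$ ($Z{\left(W,K \right)} = -8 + \frac{-490 - -844}{2} = -8 + \frac{-490 + 844}{2} = -8 + \frac{1}{2} \cdot 354 = -8 + 177 = 169$)
$- \frac{1060174}{2847253} + \frac{Z{\left(-943,-933 \right)}}{I{\left(1631 \right)}} = - \frac{1060174}{2847253} + \frac{169}{- \frac{1187}{8}} = \left(-1060174\right) \frac{1}{2847253} + 169 \left(- \frac{8}{1187}\right) = - \frac{1060174}{2847253} - \frac{1352}{1187} = - \frac{5107912594}{3379689311}$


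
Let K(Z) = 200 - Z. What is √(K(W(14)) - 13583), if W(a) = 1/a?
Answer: I*√2623082/14 ≈ 115.69*I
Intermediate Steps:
√(K(W(14)) - 13583) = √((200 - 1/14) - 13583) = √(2799/14 - 13583) = √(-187363/14) = I*√2623082/14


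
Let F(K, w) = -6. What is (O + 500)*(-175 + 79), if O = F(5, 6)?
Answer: -47424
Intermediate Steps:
O = -6
(O + 500)*(-175 + 79) = (-6 + 500)*(-175 + 79) = 494*(-96) = -47424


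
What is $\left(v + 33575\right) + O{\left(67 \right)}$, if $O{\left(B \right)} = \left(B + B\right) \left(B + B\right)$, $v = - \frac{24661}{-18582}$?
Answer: $\frac{957573703}{18582} \approx 51532.0$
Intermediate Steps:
$v = \frac{24661}{18582}$ ($v = \left(-24661\right) \left(- \frac{1}{18582}\right) = \frac{24661}{18582} \approx 1.3271$)
$O{\left(B \right)} = 4 B^{2}$ ($O{\left(B \right)} = 2 B 2 B = 4 B^{2}$)
$\left(v + 33575\right) + O{\left(67 \right)} = \left(\frac{24661}{18582} + 33575\right) + 4 \cdot 67^{2} = \frac{623915311}{18582} + 4 \cdot 4489 = \frac{623915311}{18582} + 17956 = \frac{957573703}{18582}$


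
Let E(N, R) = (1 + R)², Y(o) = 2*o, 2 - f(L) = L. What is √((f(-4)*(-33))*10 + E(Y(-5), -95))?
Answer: 2*√1714 ≈ 82.801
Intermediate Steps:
f(L) = 2 - L
√((f(-4)*(-33))*10 + E(Y(-5), -95)) = √(((2 - 1*(-4))*(-33))*10 + (1 - 95)²) = √(((2 + 4)*(-33))*10 + (-94)²) = √((6*(-33))*10 + 8836) = √(-198*10 + 8836) = √(-1980 + 8836) = √6856 = 2*√1714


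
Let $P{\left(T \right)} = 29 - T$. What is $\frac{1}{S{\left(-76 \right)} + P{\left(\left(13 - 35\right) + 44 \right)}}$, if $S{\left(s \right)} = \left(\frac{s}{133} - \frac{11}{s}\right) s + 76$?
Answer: $\frac{7}{808} \approx 0.0086634$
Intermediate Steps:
$S{\left(s \right)} = 76 + s \left(- \frac{11}{s} + \frac{s}{133}\right)$ ($S{\left(s \right)} = \left(s \frac{1}{133} - \frac{11}{s}\right) s + 76 = \left(\frac{s}{133} - \frac{11}{s}\right) s + 76 = \left(- \frac{11}{s} + \frac{s}{133}\right) s + 76 = s \left(- \frac{11}{s} + \frac{s}{133}\right) + 76 = 76 + s \left(- \frac{11}{s} + \frac{s}{133}\right)$)
$\frac{1}{S{\left(-76 \right)} + P{\left(\left(13 - 35\right) + 44 \right)}} = \frac{1}{\left(65 + \frac{\left(-76\right)^{2}}{133}\right) + \left(29 - \left(\left(13 - 35\right) + 44\right)\right)} = \frac{1}{\left(65 + \frac{1}{133} \cdot 5776\right) + \left(29 - \left(-22 + 44\right)\right)} = \frac{1}{\left(65 + \frac{304}{7}\right) + \left(29 - 22\right)} = \frac{1}{\frac{759}{7} + \left(29 - 22\right)} = \frac{1}{\frac{759}{7} + 7} = \frac{1}{\frac{808}{7}} = \frac{7}{808}$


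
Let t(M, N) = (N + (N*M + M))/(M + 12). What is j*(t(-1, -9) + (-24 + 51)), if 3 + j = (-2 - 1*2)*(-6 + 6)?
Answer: -888/11 ≈ -80.727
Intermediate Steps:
j = -3 (j = -3 + (-2 - 1*2)*(-6 + 6) = -3 + (-2 - 2)*0 = -3 - 4*0 = -3 + 0 = -3)
t(M, N) = (M + N + M*N)/(12 + M) (t(M, N) = (N + (M*N + M))/(12 + M) = (N + (M + M*N))/(12 + M) = (M + N + M*N)/(12 + M))
j*(t(-1, -9) + (-24 + 51)) = -3*((-1 - 9 - 1*(-9))/(12 - 1) + (-24 + 51)) = -3*((-1 - 9 + 9)/11 + 27) = -3*((1/11)*(-1) + 27) = -3*(-1/11 + 27) = -3*296/11 = -888/11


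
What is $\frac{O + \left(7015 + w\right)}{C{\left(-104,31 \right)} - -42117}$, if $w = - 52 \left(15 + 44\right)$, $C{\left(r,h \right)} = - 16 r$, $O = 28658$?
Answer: $\frac{32605}{43781} \approx 0.74473$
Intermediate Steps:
$w = -3068$ ($w = \left(-52\right) 59 = -3068$)
$\frac{O + \left(7015 + w\right)}{C{\left(-104,31 \right)} - -42117} = \frac{28658 + \left(7015 - 3068\right)}{\left(-16\right) \left(-104\right) - -42117} = \frac{28658 + 3947}{1664 + 42117} = \frac{32605}{43781}$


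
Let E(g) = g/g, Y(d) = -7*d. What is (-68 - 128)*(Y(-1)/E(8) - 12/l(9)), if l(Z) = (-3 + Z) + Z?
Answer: -6076/5 ≈ -1215.2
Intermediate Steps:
l(Z) = -3 + 2*Z
E(g) = 1
(-68 - 128)*(Y(-1)/E(8) - 12/l(9)) = (-68 - 128)*(-7*(-1)/1 - 12/(-3 + 2*9)) = -196*(7*1 - 12/(-3 + 18)) = -196*(7 - 12/15) = -196*(7 - 12*1/15) = -196*(7 - ⅘) = -196*31/5 = -6076/5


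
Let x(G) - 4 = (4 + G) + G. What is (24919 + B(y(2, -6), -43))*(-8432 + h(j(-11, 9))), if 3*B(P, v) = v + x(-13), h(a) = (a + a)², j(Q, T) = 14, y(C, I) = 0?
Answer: -571275008/3 ≈ -1.9043e+8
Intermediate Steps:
x(G) = 8 + 2*G (x(G) = 4 + ((4 + G) + G) = 4 + (4 + 2*G) = 8 + 2*G)
h(a) = 4*a² (h(a) = (2*a)² = 4*a²)
B(P, v) = -6 + v/3 (B(P, v) = (v + (8 + 2*(-13)))/3 = (v + (8 - 26))/3 = (v - 18)/3 = (-18 + v)/3 = -6 + v/3)
(24919 + B(y(2, -6), -43))*(-8432 + h(j(-11, 9))) = (24919 + (-6 + (⅓)*(-43)))*(-8432 + 4*14²) = (24919 + (-6 - 43/3))*(-8432 + 4*196) = (24919 - 61/3)*(-8432 + 784) = (74696/3)*(-7648) = -571275008/3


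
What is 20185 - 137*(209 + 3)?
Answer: -8859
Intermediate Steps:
20185 - 137*(209 + 3) = 20185 - 137*212 = 20185 - 1*29044 = 20185 - 29044 = -8859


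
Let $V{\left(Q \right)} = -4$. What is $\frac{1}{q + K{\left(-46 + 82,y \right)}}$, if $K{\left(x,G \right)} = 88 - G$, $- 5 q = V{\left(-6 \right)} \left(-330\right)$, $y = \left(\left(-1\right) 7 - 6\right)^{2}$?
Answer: $- \frac{1}{345} \approx -0.0028986$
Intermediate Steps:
$y = 169$ ($y = \left(-7 - 6\right)^{2} = \left(-13\right)^{2} = 169$)
$q = -264$ ($q = - \frac{\left(-4\right) \left(-330\right)}{5} = \left(- \frac{1}{5}\right) 1320 = -264$)
$\frac{1}{q + K{\left(-46 + 82,y \right)}} = \frac{1}{-264 + \left(88 - 169\right)} = \frac{1}{-264 - 81} = \frac{1}{-345} = - \frac{1}{345}$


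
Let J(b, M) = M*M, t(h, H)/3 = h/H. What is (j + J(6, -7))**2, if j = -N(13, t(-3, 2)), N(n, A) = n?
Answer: 1296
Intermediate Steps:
t(h, H) = 3*h/H (t(h, H) = 3*(h/H) = 3*h/H)
J(b, M) = M**2
j = -13 (j = -1*13 = -13)
(j + J(6, -7))**2 = (-13 + (-7)**2)**2 = (-13 + 49)**2 = 36**2 = 1296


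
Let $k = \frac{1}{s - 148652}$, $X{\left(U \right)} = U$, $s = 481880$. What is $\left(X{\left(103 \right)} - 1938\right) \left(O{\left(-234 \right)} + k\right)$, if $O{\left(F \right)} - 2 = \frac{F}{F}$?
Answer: $- \frac{1834421975}{333228} \approx -5505.0$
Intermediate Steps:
$k = \frac{1}{333228}$ ($k = \frac{1}{481880 - 148652} = \frac{1}{333228} \approx 3.0009 \cdot 10^{-6}$)
$O{\left(F \right)} = 3$ ($O{\left(F \right)} = 2 + \frac{F}{F} = 2 + 1 = 3$)
$\left(X{\left(103 \right)} - 1938\right) \left(O{\left(-234 \right)} + k\right) = \left(103 - 1938\right) \left(3 + \frac{1}{333228}\right) = \left(-1835\right) \frac{999685}{333228} = - \frac{1834421975}{333228}$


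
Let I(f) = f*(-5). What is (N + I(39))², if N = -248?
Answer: 196249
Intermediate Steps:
I(f) = -5*f
(N + I(39))² = (-248 - 5*39)² = (-248 - 195)² = (-443)² = 196249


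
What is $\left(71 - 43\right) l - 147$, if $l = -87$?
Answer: $-2583$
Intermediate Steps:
$\left(71 - 43\right) l - 147 = \left(71 - 43\right) \left(-87\right) - 147 = 28 \left(-87\right) - 147 = -2436 - 147 = -2583$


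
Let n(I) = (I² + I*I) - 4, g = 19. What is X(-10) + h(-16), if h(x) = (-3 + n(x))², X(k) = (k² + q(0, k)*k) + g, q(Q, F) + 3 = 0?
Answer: 255174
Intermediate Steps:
n(I) = -4 + 2*I² (n(I) = (I² + I²) - 4 = 2*I² - 4 = -4 + 2*I²)
q(Q, F) = -3 (q(Q, F) = -3 + 0 = -3)
X(k) = 19 + k² - 3*k (X(k) = (k² - 3*k) + 19 = 19 + k² - 3*k)
h(x) = (-7 + 2*x²)² (h(x) = (-3 + (-4 + 2*x²))² = (-7 + 2*x²)²)
X(-10) + h(-16) = (19 + (-10)² - 3*(-10)) + (-7 + 2*(-16)²)² = (19 + 100 + 30) + (-7 + 2*256)² = 149 + (-7 + 512)² = 149 + 505² = 149 + 255025 = 255174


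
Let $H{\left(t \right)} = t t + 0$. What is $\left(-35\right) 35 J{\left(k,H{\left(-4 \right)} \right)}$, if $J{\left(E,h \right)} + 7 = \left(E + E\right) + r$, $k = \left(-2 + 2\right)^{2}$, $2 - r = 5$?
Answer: $12250$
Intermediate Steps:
$r = -3$ ($r = 2 - 5 = -3$)
$k = 0$ ($k = 0^{2} = 0$)
$H{\left(t \right)} = t^{2}$ ($H{\left(t \right)} = t^{2} + 0 = t^{2}$)
$J{\left(E,h \right)} = -10 + 2 E$ ($J{\left(E,h \right)} = -7 + \left(\left(E + E\right) - 3\right) = -7 + \left(2 E - 3\right) = -7 + \left(-3 + 2 E\right) = -10 + 2 E$)
$\left(-35\right) 35 J{\left(k,H{\left(-4 \right)} \right)} = \left(-35\right) 35 \left(-10 + 2 \cdot 0\right) = - 1225 \left(-10 + 0\right) = \left(-1225\right) \left(-10\right) = 12250$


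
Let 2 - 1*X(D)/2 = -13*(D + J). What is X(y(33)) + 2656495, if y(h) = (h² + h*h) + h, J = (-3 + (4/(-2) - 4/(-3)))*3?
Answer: 2713699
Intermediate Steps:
J = -11 (J = (-3 + (4*(-½) - 4*(-⅓)))*3 = (-3 + (-2 + 4/3))*3 = (-3 - ⅔)*3 = -11/3*3 = -11)
y(h) = h + 2*h² (y(h) = (h² + h²) + h = 2*h² + h = h + 2*h²)
X(D) = -282 + 26*D (X(D) = 4 - (-26)*(D - 11) = 4 - (-26)*(-11 + D) = 4 - 2*(143 - 13*D) = 4 + (-286 + 26*D) = -282 + 26*D)
X(y(33)) + 2656495 = (-282 + 26*(33*(1 + 2*33))) + 2656495 = (-282 + 26*(33*(1 + 66))) + 2656495 = (-282 + 26*(33*67)) + 2656495 = (-282 + 26*2211) + 2656495 = (-282 + 57486) + 2656495 = 57204 + 2656495 = 2713699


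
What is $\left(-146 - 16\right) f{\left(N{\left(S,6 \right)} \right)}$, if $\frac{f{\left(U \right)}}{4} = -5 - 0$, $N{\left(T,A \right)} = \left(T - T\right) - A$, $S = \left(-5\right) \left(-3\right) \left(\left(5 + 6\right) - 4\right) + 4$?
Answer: $3240$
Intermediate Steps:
$S = 109$ ($S = 15 \left(11 - 4\right) + 4 = 15 \cdot 7 + 4 = 105 + 4 = 109$)
$N{\left(T,A \right)} = - A$ ($N{\left(T,A \right)} = 0 - A = - A$)
$f{\left(U \right)} = -20$ ($f{\left(U \right)} = 4 \left(-5 - 0\right) = 4 \left(-5 + 0\right) = 4 \left(-5\right) = -20$)
$\left(-146 - 16\right) f{\left(N{\left(S,6 \right)} \right)} = \left(-146 - 16\right) \left(-20\right) = \left(-162\right) \left(-20\right) = 3240$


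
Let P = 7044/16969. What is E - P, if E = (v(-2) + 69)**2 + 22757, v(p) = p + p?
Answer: 457850514/16969 ≈ 26982.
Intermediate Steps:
v(p) = 2*p
P = 7044/16969 (P = 7044*(1/16969) = 7044/16969 ≈ 0.41511)
E = 26982 (E = (2*(-2) + 69)**2 + 22757 = (-4 + 69)**2 + 22757 = 65**2 + 22757 = 4225 + 22757 = 26982)
E - P = 26982 - 1*7044/16969 = 26982 - 7044/16969 = 457850514/16969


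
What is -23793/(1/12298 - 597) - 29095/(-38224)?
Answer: 11398196472311/280636976720 ≈ 40.615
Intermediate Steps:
-23793/(1/12298 - 597) - 29095/(-38224) = -23793/(1/12298 - 597) - 29095*(-1/38224) = -23793/(-7341905/12298) + 29095/38224 = -23793*(-12298/7341905) + 29095/38224 = 292606314/7341905 + 29095/38224 = 11398196472311/280636976720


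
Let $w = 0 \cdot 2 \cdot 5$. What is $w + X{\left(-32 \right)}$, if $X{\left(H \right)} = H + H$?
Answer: $-64$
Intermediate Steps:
$X{\left(H \right)} = 2 H$
$w = 0$ ($w = 0 \cdot 5 = 0$)
$w + X{\left(-32 \right)} = 0 + 2 \left(-32\right) = 0 - 64 = -64$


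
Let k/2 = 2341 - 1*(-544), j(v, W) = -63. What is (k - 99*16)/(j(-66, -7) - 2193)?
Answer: -2093/1128 ≈ -1.8555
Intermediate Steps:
k = 5770 (k = 2*(2341 - 1*(-544)) = 2*(2341 + 544) = 2*2885 = 5770)
(k - 99*16)/(j(-66, -7) - 2193) = (5770 - 99*16)/(-63 - 2193) = (5770 - 1584)/(-2256) = 4186*(-1/2256) = -2093/1128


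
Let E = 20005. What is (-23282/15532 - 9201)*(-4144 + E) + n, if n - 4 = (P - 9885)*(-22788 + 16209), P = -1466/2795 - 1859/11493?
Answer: -52164264732609219/644616830 ≈ -8.0923e+7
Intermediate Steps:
P = -22044643/32122935 (P = -1466*1/2795 - 1859*1/11493 = -1466/2795 - 1859/11493 = -22044643/32122935 ≈ -0.68626)
n = 5398473703026/83005 (n = 4 + (-22044643/32122935 - 9885)*(-22788 + 16209) = 4 - 317557257118/32122935*(-6579) = 4 + 5398473371006/83005 = 5398473703026/83005 ≈ 6.5038e+7)
(-23282/15532 - 9201)*(-4144 + E) + n = (-23282/15532 - 9201)*(-4144 + 20005) + 5398473703026/83005 = (-23282*1/15532 - 9201)*15861 + 5398473703026/83005 = (-11641/7766 - 9201)*15861 + 5398473703026/83005 = -71466607/7766*15861 + 5398473703026/83005 = -1133531853627/7766 + 5398473703026/83005 = -52164264732609219/644616830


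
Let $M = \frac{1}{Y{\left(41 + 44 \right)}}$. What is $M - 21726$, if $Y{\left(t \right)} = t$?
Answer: $- \frac{1846709}{85} \approx -21726.0$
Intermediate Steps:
$M = \frac{1}{85}$ ($M = \frac{1}{41 + 44} = \frac{1}{85} \approx 0.011765$)
$M - 21726 = \frac{1}{85} - 21726 = - \frac{1846709}{85}$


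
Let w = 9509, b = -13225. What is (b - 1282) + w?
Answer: -4998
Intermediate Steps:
(b - 1282) + w = (-13225 - 1282) + 9509 = -14507 + 9509 = -4998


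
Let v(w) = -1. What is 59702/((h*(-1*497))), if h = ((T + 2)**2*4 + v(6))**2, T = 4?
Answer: -59702/10163153 ≈ -0.0058744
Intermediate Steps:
h = 20449 (h = ((4 + 2)**2*4 - 1)**2 = (6**2*4 - 1)**2 = (36*4 - 1)**2 = (144 - 1)**2 = 143**2 = 20449)
59702/((h*(-1*497))) = 59702/((20449*(-1*497))) = 59702/((20449*(-497))) = 59702/(-10163153) = 59702*(-1/10163153) = -59702/10163153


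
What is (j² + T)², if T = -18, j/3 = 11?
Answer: 1147041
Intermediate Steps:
j = 33 (j = 3*11 = 33)
(j² + T)² = (33² - 18)² = (1089 - 18)² = 1071² = 1147041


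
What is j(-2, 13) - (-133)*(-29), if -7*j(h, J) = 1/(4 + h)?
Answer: -53999/14 ≈ -3857.1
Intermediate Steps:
j(h, J) = -1/(7*(4 + h))
j(-2, 13) - (-133)*(-29) = -1/(28 + 7*(-2)) - (-133)*(-29) = -1/(28 - 14) - 133*29 = -1/14 - 3857 = -53999/14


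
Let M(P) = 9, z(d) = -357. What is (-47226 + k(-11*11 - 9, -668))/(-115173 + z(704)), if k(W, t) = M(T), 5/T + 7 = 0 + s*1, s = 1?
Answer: 15739/38510 ≈ 0.40870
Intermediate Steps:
T = -⅚ (T = 5/(-7 + (0 + 1*1)) = 5/(-7 + (0 + 1)) = 5/(-7 + 1) = 5/(-6) = 5*(-⅙) = -⅚ ≈ -0.83333)
k(W, t) = 9
(-47226 + k(-11*11 - 9, -668))/(-115173 + z(704)) = (-47226 + 9)/(-115173 - 357) = -47217/(-115530) = -47217*(-1/115530) = 15739/38510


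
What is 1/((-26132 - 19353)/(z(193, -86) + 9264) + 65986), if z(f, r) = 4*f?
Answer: 10036/662190011 ≈ 1.5156e-5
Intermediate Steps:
1/((-26132 - 19353)/(z(193, -86) + 9264) + 65986) = 1/((-26132 - 19353)/(4*193 + 9264) + 65986) = 1/(-45485/(772 + 9264) + 65986) = 1/(-45485/10036 + 65986) = 1/(662190011/10036) = 10036/662190011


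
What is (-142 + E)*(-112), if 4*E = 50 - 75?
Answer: 16604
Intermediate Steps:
E = -25/4 (E = (50 - 75)/4 = (1/4)*(-25) = -25/4 ≈ -6.2500)
(-142 + E)*(-112) = (-142 - 25/4)*(-112) = -593/4*(-112) = 16604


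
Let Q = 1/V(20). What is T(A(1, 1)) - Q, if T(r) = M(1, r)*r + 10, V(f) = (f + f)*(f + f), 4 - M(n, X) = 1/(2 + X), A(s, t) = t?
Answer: 65597/4800 ≈ 13.666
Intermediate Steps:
M(n, X) = 4 - 1/(2 + X)
V(f) = 4*f² (V(f) = (2*f)*(2*f) = 4*f²)
T(r) = 10 + r*(7 + 4*r)/(2 + r) (T(r) = ((7 + 4*r)/(2 + r))*r + 10 = r*(7 + 4*r)/(2 + r) + 10 = 10 + r*(7 + 4*r)/(2 + r))
Q = 1/1600 (Q = 1/(4*20²) = 1/(4*400) = 1/1600 ≈ 0.00062500)
T(A(1, 1)) - Q = (20 + 4*1² + 17*1)/(2 + 1) - 1*1/1600 = (20 + 4*1 + 17)/3 - 1/1600 = (20 + 4 + 17)/3 - 1/1600 = (⅓)*41 - 1/1600 = 41/3 - 1/1600 = 65597/4800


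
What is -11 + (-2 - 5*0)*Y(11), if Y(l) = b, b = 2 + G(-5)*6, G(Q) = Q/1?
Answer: 45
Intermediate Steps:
G(Q) = Q (G(Q) = Q*1 = Q)
b = -28 (b = 2 - 5*6 = 2 - 30 = -28)
Y(l) = -28
-11 + (-2 - 5*0)*Y(11) = -11 + (-2 - 5*0)*(-28) = -11 + (-2 + 0)*(-28) = -11 - 2*(-28) = -11 + 56 = 45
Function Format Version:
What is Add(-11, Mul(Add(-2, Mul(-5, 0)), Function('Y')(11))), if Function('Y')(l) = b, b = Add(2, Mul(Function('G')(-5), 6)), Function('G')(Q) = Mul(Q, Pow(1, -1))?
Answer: 45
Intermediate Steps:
Function('G')(Q) = Q (Function('G')(Q) = Mul(Q, 1) = Q)
b = -28 (b = Add(2, Mul(-5, 6)) = Add(2, -30) = -28)
Function('Y')(l) = -28
Add(-11, Mul(Add(-2, Mul(-5, 0)), Function('Y')(11))) = Add(-11, Mul(Add(-2, Mul(-5, 0)), -28)) = Add(-11, Mul(Add(-2, 0), -28)) = Add(-11, Mul(-2, -28)) = Add(-11, 56) = 45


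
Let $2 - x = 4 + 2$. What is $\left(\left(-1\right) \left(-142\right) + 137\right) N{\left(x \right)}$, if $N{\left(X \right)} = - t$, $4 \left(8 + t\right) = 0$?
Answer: $2232$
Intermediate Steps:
$t = -8$ ($t = -8 + \frac{1}{4} \cdot 0 = -8 + 0 = -8$)
$x = -4$ ($x = 2 - \left(4 + 2\right) = 2 - 6 = -4$)
$N{\left(X \right)} = 8$ ($N{\left(X \right)} = \left(-1\right) \left(-8\right) = 8$)
$\left(\left(-1\right) \left(-142\right) + 137\right) N{\left(x \right)} = \left(\left(-1\right) \left(-142\right) + 137\right) 8 = \left(142 + 137\right) 8 = 279 \cdot 8 = 2232$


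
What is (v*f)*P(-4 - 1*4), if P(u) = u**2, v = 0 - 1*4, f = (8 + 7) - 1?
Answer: -3584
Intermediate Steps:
f = 14 (f = 15 - 1 = 14)
v = -4 (v = 0 - 4 = -4)
(v*f)*P(-4 - 1*4) = (-4*14)*(-4 - 1*4)**2 = -56*(-4 - 4)**2 = -56*(-8)**2 = -56*64 = -3584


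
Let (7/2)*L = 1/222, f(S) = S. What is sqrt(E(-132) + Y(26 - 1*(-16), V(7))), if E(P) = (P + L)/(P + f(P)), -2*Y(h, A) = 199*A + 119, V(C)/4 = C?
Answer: I*sqrt(3325291039378)/34188 ≈ 53.339*I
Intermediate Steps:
V(C) = 4*C
L = 1/777 (L = (2/7)/222 = (2/7)*(1/222) = 1/777 ≈ 0.0012870)
Y(h, A) = -119/2 - 199*A/2 (Y(h, A) = -(199*A + 119)/2 = -(119 + 199*A)/2 = -119/2 - 199*A/2)
E(P) = (1/777 + P)/(2*P) (E(P) = (P + 1/777)/(P + P) = (1/777 + P)/((2*P)) = (1/777 + P)*(1/(2*P)) = (1/777 + P)/(2*P))
sqrt(E(-132) + Y(26 - 1*(-16), V(7))) = sqrt((1/1554)*(1 + 777*(-132))/(-132) + (-119/2 - 398*7)) = sqrt((1/1554)*(-1/132)*(1 - 102564) + (-119/2 - 199/2*28)) = sqrt((1/1554)*(-1/132)*(-102563) + (-119/2 - 2786)) = sqrt(102563/205128 - 5691/2) = sqrt(-583589161/205128) = I*sqrt(3325291039378)/34188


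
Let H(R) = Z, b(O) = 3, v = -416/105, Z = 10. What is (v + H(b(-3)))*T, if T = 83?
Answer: 52622/105 ≈ 501.16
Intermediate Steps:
v = -416/105 (v = -416*1/105 = -416/105 ≈ -3.9619)
H(R) = 10
(v + H(b(-3)))*T = (-416/105 + 10)*83 = (634/105)*83 = 52622/105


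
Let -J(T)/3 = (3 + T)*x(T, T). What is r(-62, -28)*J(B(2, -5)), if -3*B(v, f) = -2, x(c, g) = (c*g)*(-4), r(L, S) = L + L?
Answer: -21824/9 ≈ -2424.9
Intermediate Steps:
r(L, S) = 2*L
x(c, g) = -4*c*g
B(v, f) = ⅔ (B(v, f) = -⅓*(-2) = ⅔)
J(T) = 12*T²*(3 + T) (J(T) = -3*(3 + T)*(-4*T*T) = -3*(3 + T)*(-4*T²) = -(-12)*T²*(3 + T) = 12*T²*(3 + T))
r(-62, -28)*J(B(2, -5)) = (2*(-62))*(12*(⅔)²*(3 + ⅔)) = -1488*4*11/(9*3) = -124*176/9 = -21824/9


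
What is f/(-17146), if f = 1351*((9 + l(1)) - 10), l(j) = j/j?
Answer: 0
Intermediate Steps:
l(j) = 1
f = 0 (f = 1351*((9 + 1) - 10) = 1351*(10 - 10) = 1351*0 = 0)
f/(-17146) = 0/(-17146) = 0*(-1/17146) = 0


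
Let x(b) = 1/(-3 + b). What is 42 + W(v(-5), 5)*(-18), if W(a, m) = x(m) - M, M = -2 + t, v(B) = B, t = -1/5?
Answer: -33/5 ≈ -6.6000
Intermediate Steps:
t = -⅕ (t = -1*⅕ = -⅕ ≈ -0.20000)
M = -11/5 (M = -2 - ⅕ = -11/5 ≈ -2.2000)
W(a, m) = 11/5 + 1/(-3 + m) (W(a, m) = 1/(-3 + m) - 1*(-11/5) = 1/(-3 + m) + 11/5 = 11/5 + 1/(-3 + m))
42 + W(v(-5), 5)*(-18) = 42 + ((-28 + 11*5)/(5*(-3 + 5)))*(-18) = 42 + ((⅕)*(-28 + 55)/2)*(-18) = 42 + ((⅕)*(½)*27)*(-18) = 42 + (27/10)*(-18) = 42 - 243/5 = -33/5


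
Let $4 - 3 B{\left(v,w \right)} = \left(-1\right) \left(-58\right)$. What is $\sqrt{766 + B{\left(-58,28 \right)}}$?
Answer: $2 \sqrt{187} \approx 27.35$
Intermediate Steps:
$B{\left(v,w \right)} = -18$ ($B{\left(v,w \right)} = \frac{4}{3} - \frac{\left(-1\right) \left(-58\right)}{3} = \frac{4}{3} - \frac{58}{3} = -18$)
$\sqrt{766 + B{\left(-58,28 \right)}} = \sqrt{766 - 18} = \sqrt{748} = 2 \sqrt{187}$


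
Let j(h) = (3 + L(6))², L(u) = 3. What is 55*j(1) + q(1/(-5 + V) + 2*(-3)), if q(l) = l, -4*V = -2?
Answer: 17764/9 ≈ 1973.8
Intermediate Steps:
V = ½ (V = -¼*(-2) = ½ ≈ 0.50000)
j(h) = 36 (j(h) = (3 + 3)² = 6² = 36)
55*j(1) + q(1/(-5 + V) + 2*(-3)) = 55*36 + (1/(-5 + ½) + 2*(-3)) = 1980 + (1/(-9/2) - 6) = 1980 + (-2/9 - 6) = 1980 - 56/9 = 17764/9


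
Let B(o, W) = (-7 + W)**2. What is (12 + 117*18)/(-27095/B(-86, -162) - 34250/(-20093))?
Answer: 1215469734414/433794415 ≈ 2801.9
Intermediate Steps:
(12 + 117*18)/(-27095/B(-86, -162) - 34250/(-20093)) = (12 + 117*18)/(-27095/(-7 - 162)**2 - 34250/(-20093)) = (12 + 2106)/(-27095/((-169)**2) - 34250*(-1/20093)) = 2118/(-27095/28561 + 34250/20093) = 2118/(433794415/573876173) = 2118*(573876173/433794415) = 1215469734414/433794415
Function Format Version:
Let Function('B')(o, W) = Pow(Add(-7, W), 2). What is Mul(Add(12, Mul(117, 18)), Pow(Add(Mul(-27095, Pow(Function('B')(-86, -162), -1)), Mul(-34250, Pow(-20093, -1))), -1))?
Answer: Rational(1215469734414, 433794415) ≈ 2801.9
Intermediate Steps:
Mul(Add(12, Mul(117, 18)), Pow(Add(Mul(-27095, Pow(Function('B')(-86, -162), -1)), Mul(-34250, Pow(-20093, -1))), -1)) = Mul(Add(12, Mul(117, 18)), Pow(Add(Mul(-27095, Pow(Pow(Add(-7, -162), 2), -1)), Mul(-34250, Pow(-20093, -1))), -1)) = Mul(Add(12, 2106), Pow(Add(Mul(-27095, Pow(Pow(-169, 2), -1)), Mul(-34250, Rational(-1, 20093))), -1)) = Mul(2118, Pow(Add(Mul(-27095, Pow(28561, -1)), Rational(34250, 20093)), -1)) = Mul(2118, Pow(Add(Mul(-27095, Rational(1, 28561)), Rational(34250, 20093)), -1)) = Mul(2118, Pow(Add(Rational(-27095, 28561), Rational(34250, 20093)), -1)) = Mul(2118, Pow(Rational(433794415, 573876173), -1)) = Mul(2118, Rational(573876173, 433794415)) = Rational(1215469734414, 433794415)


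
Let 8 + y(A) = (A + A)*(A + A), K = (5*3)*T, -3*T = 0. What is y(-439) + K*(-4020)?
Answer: 770876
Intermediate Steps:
T = 0 (T = -⅓*0 = 0)
K = 0 (K = (5*3)*0 = 15*0 = 0)
y(A) = -8 + 4*A² (y(A) = -8 + (A + A)*(A + A) = -8 + (2*A)*(2*A) = -8 + 4*A²)
y(-439) + K*(-4020) = (-8 + 4*(-439)²) + 0*(-4020) = (-8 + 4*192721) + 0 = (-8 + 770884) + 0 = 770876 + 0 = 770876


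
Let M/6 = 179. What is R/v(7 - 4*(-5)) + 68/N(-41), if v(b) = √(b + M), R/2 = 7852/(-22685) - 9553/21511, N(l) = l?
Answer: -68/41 - 19775086*√1101/13775967065 ≈ -1.7062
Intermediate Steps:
M = 1074 (M = 6*179 = 1074)
R = -59325258/37536695 (R = 2*(7852/(-22685) - 9553/21511) = 2*(7852*(-1/22685) - 9553*1/21511) = 2*(-604/1745 - 9553/21511) = 2*(-29662629/37536695) = -59325258/37536695 ≈ -1.5805)
v(b) = √(1074 + b) (v(b) = √(b + 1074) = √(1074 + b))
R/v(7 - 4*(-5)) + 68/N(-41) = -59325258/(37536695*√(1074 + (7 - 4*(-5)))) + 68/(-41) = -59325258/(37536695*√(1074 + (7 + 20))) + 68*(-1/41) = -59325258/(37536695*√(1074 + 27)) - 68/41 = -59325258*√1101/1101/37536695 - 68/41 = -19775086*√1101/13775967065 - 68/41 = -68/41 - 19775086*√1101/13775967065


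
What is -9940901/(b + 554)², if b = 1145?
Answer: -9940901/2886601 ≈ -3.4438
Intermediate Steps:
-9940901/(b + 554)² = -9940901/(1145 + 554)² = -9940901/(1699²) = -9940901/2886601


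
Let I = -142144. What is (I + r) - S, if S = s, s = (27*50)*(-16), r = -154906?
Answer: -275450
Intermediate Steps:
s = -21600 (s = 1350*(-16) = -21600)
S = -21600
(I + r) - S = (-142144 - 154906) - 1*(-21600) = -297050 + 21600 = -275450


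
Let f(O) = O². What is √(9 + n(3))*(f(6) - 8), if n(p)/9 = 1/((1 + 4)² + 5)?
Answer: 14*√930/5 ≈ 85.389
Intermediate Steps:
n(p) = 3/10 (n(p) = 9/((1 + 4)² + 5) = 9/(5² + 5) = 9/(25 + 5) = 9/30 = 9*(1/30) = 3/10)
√(9 + n(3))*(f(6) - 8) = √(9 + 3/10)*(6² - 8) = √(93/10)*(36 - 8) = (√930/10)*28 = 14*√930/5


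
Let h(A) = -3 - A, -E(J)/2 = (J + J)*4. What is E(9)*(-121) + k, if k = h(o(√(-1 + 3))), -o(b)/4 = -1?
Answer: 17417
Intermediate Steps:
o(b) = 4 (o(b) = -4*(-1) = 4)
E(J) = -16*J (E(J) = -2*(J + J)*4 = -2*2*J*4 = -16*J)
k = -7 (k = -3 - 1*4 = -3 - 4 = -7)
E(9)*(-121) + k = -16*9*(-121) - 7 = -144*(-121) - 7 = 17424 - 7 = 17417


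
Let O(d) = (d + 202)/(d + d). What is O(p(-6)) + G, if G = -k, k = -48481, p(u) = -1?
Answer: 96761/2 ≈ 48381.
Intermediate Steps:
O(d) = (202 + d)/(2*d) (O(d) = (202 + d)/((2*d)) = (202 + d)*(1/(2*d)) = (202 + d)/(2*d))
G = 48481 (G = -1*(-48481) = 48481)
O(p(-6)) + G = (½)*(202 - 1)/(-1) + 48481 = (½)*(-1)*201 + 48481 = -201/2 + 48481 = 96761/2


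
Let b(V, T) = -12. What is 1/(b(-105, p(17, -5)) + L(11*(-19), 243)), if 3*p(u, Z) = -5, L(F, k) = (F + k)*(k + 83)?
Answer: 1/11072 ≈ 9.0318e-5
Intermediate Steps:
L(F, k) = (83 + k)*(F + k) (L(F, k) = (F + k)*(83 + k) = (83 + k)*(F + k))
p(u, Z) = -5/3 (p(u, Z) = (⅓)*(-5) = -5/3)
1/(b(-105, p(17, -5)) + L(11*(-19), 243)) = 1/(-12 + (243² + 83*(11*(-19)) + 83*243 + (11*(-19))*243)) = 1/(-12 + (59049 + 83*(-209) + 20169 - 209*243)) = 1/(-12 + (59049 - 17347 + 20169 - 50787)) = 1/(-12 + 11084) = 1/11072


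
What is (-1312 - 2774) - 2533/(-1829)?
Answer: -7470761/1829 ≈ -4084.6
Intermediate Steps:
(-1312 - 2774) - 2533/(-1829) = -4086 - 2533*(-1/1829) = -4086 + 2533/1829 = -7470761/1829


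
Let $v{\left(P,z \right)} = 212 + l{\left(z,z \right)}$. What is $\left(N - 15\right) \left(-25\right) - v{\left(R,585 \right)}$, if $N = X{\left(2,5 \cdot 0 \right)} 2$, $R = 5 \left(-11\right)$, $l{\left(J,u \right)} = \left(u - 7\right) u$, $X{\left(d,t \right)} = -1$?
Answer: $-337917$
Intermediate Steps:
$l{\left(J,u \right)} = u \left(-7 + u\right)$ ($l{\left(J,u \right)} = \left(u - 7\right) u = \left(-7 + u\right) u = u \left(-7 + u\right)$)
$R = -55$
$N = -2$ ($N = \left(-1\right) 2 = -2$)
$v{\left(P,z \right)} = 212 + z \left(-7 + z\right)$
$\left(N - 15\right) \left(-25\right) - v{\left(R,585 \right)} = \left(-2 - 15\right) \left(-25\right) - \left(212 + 585 \left(-7 + 585\right)\right) = \left(-17\right) \left(-25\right) - \left(212 + 585 \cdot 578\right) = 425 - \left(212 + 338130\right) = 425 - 338342 = -337917$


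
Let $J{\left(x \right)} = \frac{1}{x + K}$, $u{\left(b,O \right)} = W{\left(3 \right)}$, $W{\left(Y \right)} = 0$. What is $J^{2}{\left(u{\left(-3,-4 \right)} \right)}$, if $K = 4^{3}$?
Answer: $\frac{1}{4096} \approx 0.00024414$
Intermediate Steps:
$K = 64$
$u{\left(b,O \right)} = 0$
$J{\left(x \right)} = \frac{1}{64 + x}$ ($J{\left(x \right)} = \frac{1}{x + 64} = \frac{1}{64 + x}$)
$J^{2}{\left(u{\left(-3,-4 \right)} \right)} = \left(\frac{1}{64 + 0}\right)^{2} = \left(\frac{1}{64}\right)^{2} = \frac{1}{4096}$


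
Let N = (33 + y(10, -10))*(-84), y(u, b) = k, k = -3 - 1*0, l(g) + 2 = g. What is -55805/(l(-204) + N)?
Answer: 55805/2726 ≈ 20.471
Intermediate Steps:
l(g) = -2 + g
k = -3 (k = -3 + 0 = -3)
y(u, b) = -3
N = -2520 (N = (33 - 3)*(-84) = 30*(-84) = -2520)
-55805/(l(-204) + N) = -55805/((-2 - 204) - 2520) = -55805/(-206 - 2520) = -55805/(-2726) = -55805*(-1/2726) = 55805/2726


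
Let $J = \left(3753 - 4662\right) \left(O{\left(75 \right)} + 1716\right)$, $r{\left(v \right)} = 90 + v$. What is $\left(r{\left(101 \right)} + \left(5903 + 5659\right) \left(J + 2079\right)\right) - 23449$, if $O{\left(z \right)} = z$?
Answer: $-18799141538$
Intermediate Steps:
$J = -1628019$ ($J = \left(3753 - 4662\right) \left(75 + 1716\right) = \left(-909\right) 1791 = -1628019$)
$\left(r{\left(101 \right)} + \left(5903 + 5659\right) \left(J + 2079\right)\right) - 23449 = \left(\left(90 + 101\right) + \left(5903 + 5659\right) \left(-1628019 + 2079\right)\right) - 23449 = \left(191 + 11562 \left(-1625940\right)\right) - 23449 = \left(191 - 18799118280\right) - 23449 = -18799118089 - 23449 = -18799141538$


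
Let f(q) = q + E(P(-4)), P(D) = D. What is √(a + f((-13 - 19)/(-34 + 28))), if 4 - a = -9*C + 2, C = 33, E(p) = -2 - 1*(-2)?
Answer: √2739/3 ≈ 17.445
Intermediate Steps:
E(p) = 0 (E(p) = -2 + 2 = 0)
f(q) = q (f(q) = q + 0 = q)
a = 299 (a = 4 - (-9*33 + 2) = 4 - (-297 + 2) = 4 - 1*(-295) = 4 + 295 = 299)
√(a + f((-13 - 19)/(-34 + 28))) = √(299 + (-13 - 19)/(-34 + 28)) = √(299 - 32/(-6)) = √(299 - 32*(-⅙)) = √(299 + 16/3) = √(913/3) = √2739/3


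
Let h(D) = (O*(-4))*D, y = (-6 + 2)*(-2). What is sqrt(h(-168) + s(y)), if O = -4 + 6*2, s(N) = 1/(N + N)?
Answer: sqrt(86017)/4 ≈ 73.322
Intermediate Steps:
y = 8 (y = -4*(-2) = 8)
s(N) = 1/(2*N)
O = 8 (O = -4 + 12 = 8)
h(D) = -32*D (h(D) = (8*(-4))*D = -32*D)
sqrt(h(-168) + s(y)) = sqrt(-32*(-168) + (1/2)/8) = sqrt(5376 + (1/2)*(1/8)) = sqrt(5376 + 1/16) = sqrt(86017/16) = sqrt(86017)/4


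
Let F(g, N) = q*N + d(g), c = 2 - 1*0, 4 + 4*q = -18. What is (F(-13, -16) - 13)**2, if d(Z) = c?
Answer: 5929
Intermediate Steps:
q = -11/2 (q = -1 + (1/4)*(-18) = -1 - 9/2 = -11/2 ≈ -5.5000)
c = 2 (c = 2 + 0 = 2)
d(Z) = 2
F(g, N) = 2 - 11*N/2 (F(g, N) = -11*N/2 + 2 = 2 - 11*N/2)
(F(-13, -16) - 13)**2 = ((2 - 11/2*(-16)) - 13)**2 = ((2 + 88) - 13)**2 = (90 - 13)**2 = 77**2 = 5929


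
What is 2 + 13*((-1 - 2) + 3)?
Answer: 2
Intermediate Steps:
2 + 13*((-1 - 2) + 3) = 2 + 13*(-3 + 3) = 2 + 13*0 = 2 + 0 = 2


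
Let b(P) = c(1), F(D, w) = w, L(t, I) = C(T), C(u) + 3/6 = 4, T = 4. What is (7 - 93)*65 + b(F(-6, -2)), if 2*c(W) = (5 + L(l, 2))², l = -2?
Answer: -44431/8 ≈ -5553.9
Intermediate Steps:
C(u) = 7/2 (C(u) = -½ + 4 = 7/2)
L(t, I) = 7/2
c(W) = 289/8 (c(W) = (5 + 7/2)²/2 = (17/2)²/2 = (½)*(289/4) = 289/8)
b(P) = 289/8
(7 - 93)*65 + b(F(-6, -2)) = (7 - 93)*65 + 289/8 = -86*65 + 289/8 = -5590 + 289/8 = -44431/8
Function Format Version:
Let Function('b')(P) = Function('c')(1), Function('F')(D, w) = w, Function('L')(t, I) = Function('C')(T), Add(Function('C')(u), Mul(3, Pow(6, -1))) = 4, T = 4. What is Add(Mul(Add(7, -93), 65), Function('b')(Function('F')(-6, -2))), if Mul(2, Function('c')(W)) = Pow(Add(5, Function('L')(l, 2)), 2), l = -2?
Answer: Rational(-44431, 8) ≈ -5553.9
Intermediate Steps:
Function('C')(u) = Rational(7, 2) (Function('C')(u) = Add(Rational(-1, 2), 4) = Rational(7, 2))
Function('L')(t, I) = Rational(7, 2)
Function('c')(W) = Rational(289, 8) (Function('c')(W) = Mul(Rational(1, 2), Pow(Add(5, Rational(7, 2)), 2)) = Mul(Rational(1, 2), Pow(Rational(17, 2), 2)) = Mul(Rational(1, 2), Rational(289, 4)) = Rational(289, 8))
Function('b')(P) = Rational(289, 8)
Add(Mul(Add(7, -93), 65), Function('b')(Function('F')(-6, -2))) = Add(Mul(Add(7, -93), 65), Rational(289, 8)) = Add(Mul(-86, 65), Rational(289, 8)) = Add(-5590, Rational(289, 8)) = Rational(-44431, 8)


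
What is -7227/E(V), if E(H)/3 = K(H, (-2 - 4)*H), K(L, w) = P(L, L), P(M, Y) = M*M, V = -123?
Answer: -803/5043 ≈ -0.15923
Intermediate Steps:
P(M, Y) = M²
K(L, w) = L²
E(H) = 3*H²
-7227/E(V) = -7227/(3*(-123)²) = -7227/(3*15129) = -7227/45387 = -7227*1/45387 = -803/5043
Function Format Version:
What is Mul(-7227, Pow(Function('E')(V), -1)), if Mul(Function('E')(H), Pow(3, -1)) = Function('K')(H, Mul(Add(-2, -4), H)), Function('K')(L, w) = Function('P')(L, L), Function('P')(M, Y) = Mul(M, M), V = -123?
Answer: Rational(-803, 5043) ≈ -0.15923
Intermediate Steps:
Function('P')(M, Y) = Pow(M, 2)
Function('K')(L, w) = Pow(L, 2)
Function('E')(H) = Mul(3, Pow(H, 2))
Mul(-7227, Pow(Function('E')(V), -1)) = Mul(-7227, Pow(Mul(3, Pow(-123, 2)), -1)) = Mul(-7227, Pow(Mul(3, 15129), -1)) = Mul(-7227, Pow(45387, -1)) = Mul(-7227, Rational(1, 45387)) = Rational(-803, 5043)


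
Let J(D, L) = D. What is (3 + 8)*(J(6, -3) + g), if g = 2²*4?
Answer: 242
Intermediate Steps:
g = 16 (g = 4*4 = 16)
(3 + 8)*(J(6, -3) + g) = (3 + 8)*(6 + 16) = 11*22 = 242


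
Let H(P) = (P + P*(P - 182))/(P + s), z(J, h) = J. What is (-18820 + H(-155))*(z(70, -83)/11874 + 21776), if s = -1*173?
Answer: -100599873305110/243417 ≈ -4.1328e+8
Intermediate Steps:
s = -173
H(P) = (P + P*(-182 + P))/(-173 + P) (H(P) = (P + P*(P - 182))/(P - 173) = (P + P*(-182 + P))/(-173 + P))
(-18820 + H(-155))*(z(70, -83)/11874 + 21776) = (-18820 - 155*(-181 - 155)/(-173 - 155))*(70/11874 + 21776) = (-18820 - 155*(-336)/(-328))*(70*(1/11874) + 21776) = (-18820 - 155*(-1/328)*(-336))*(35/5937 + 21776) = (-18820 - 6510/41)*(129284147/5937) = -778130/41*129284147/5937 = -100599873305110/243417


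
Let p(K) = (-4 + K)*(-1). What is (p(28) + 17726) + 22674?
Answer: 40376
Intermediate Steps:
p(K) = 4 - K
(p(28) + 17726) + 22674 = ((4 - 1*28) + 17726) + 22674 = ((4 - 28) + 17726) + 22674 = (-24 + 17726) + 22674 = 17702 + 22674 = 40376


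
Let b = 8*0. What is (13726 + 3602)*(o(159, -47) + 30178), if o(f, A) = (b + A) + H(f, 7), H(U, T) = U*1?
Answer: 524865120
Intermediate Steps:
H(U, T) = U
b = 0
o(f, A) = A + f (o(f, A) = (0 + A) + f = A + f)
(13726 + 3602)*(o(159, -47) + 30178) = (13726 + 3602)*((-47 + 159) + 30178) = 17328*(112 + 30178) = 17328*30290 = 524865120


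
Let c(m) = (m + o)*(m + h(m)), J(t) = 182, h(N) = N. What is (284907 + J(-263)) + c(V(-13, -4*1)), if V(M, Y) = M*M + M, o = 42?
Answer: 346865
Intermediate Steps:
V(M, Y) = M + M**2 (V(M, Y) = M**2 + M = M + M**2)
c(m) = 2*m*(42 + m) (c(m) = (m + 42)*(m + m) = (42 + m)*(2*m) = 2*m*(42 + m))
(284907 + J(-263)) + c(V(-13, -4*1)) = (284907 + 182) + 2*(-13*(1 - 13))*(42 - 13*(1 - 13)) = 285089 + 2*(-13*(-12))*(42 - 13*(-12)) = 285089 + 2*156*(42 + 156) = 285089 + 2*156*198 = 285089 + 61776 = 346865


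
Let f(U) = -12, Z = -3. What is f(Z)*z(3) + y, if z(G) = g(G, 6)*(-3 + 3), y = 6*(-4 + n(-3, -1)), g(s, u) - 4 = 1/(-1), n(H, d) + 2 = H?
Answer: -54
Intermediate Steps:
n(H, d) = -2 + H
g(s, u) = 3 (g(s, u) = 4 + 1/(-1) = 4 - 1 = 3)
y = -54 (y = 6*(-4 + (-2 - 3)) = 6*(-4 - 5) = 6*(-9) = -54)
z(G) = 0 (z(G) = 3*(-3 + 3) = 3*0 = 0)
f(Z)*z(3) + y = -12*0 - 54 = 0 - 54 = -54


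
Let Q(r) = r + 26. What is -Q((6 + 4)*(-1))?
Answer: -16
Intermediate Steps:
Q(r) = 26 + r
-Q((6 + 4)*(-1)) = -(26 + (6 + 4)*(-1)) = -(26 + 10*(-1)) = -(26 - 10) = -1*16 = -16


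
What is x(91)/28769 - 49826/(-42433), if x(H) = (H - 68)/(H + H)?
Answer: 260887819267/222177405814 ≈ 1.1742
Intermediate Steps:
x(H) = (-68 + H)/(2*H) (x(H) = (-68 + H)/((2*H)) = (-68 + H)*(1/(2*H)) = (-68 + H)/(2*H))
x(91)/28769 - 49826/(-42433) = ((½)*(-68 + 91)/91)/28769 - 49826/(-42433) = ((½)*(1/91)*23)*(1/28769) - 49826*(-1/42433) = (23/182)*(1/28769) + 49826/42433 = 23/5235958 + 49826/42433 = 260887819267/222177405814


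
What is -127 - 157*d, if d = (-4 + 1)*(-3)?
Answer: -1540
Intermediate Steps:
d = 9 (d = -3*(-3) = 9)
-127 - 157*d = -127 - 157*9 = -127 - 1413 = -1540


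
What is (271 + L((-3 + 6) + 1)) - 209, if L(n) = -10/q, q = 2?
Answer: 57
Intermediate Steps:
L(n) = -5 (L(n) = -10/2 = -10*1/2 = -5)
(271 + L((-3 + 6) + 1)) - 209 = (271 - 5) - 209 = 266 - 209 = 57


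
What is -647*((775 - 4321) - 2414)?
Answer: 3856120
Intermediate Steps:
-647*((775 - 4321) - 2414) = -647*(-3546 - 2414) = -647*(-5960) = 3856120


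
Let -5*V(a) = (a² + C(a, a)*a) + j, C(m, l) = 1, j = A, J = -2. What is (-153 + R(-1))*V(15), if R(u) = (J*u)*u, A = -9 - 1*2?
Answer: 7099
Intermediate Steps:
A = -11 (A = -9 - 2 = -11)
j = -11
V(a) = 11/5 - a/5 - a²/5 (V(a) = -((a² + 1*a) - 11)/5 = -((a² + a) - 11)/5 = -((a + a²) - 11)/5 = -(-11 + a + a²)/5 = 11/5 - a/5 - a²/5)
R(u) = -2*u² (R(u) = (-2*u)*u = -2*u²)
(-153 + R(-1))*V(15) = (-153 - 2*(-1)²)*(11/5 - ⅕*15 - ⅕*15²) = (-153 - 2*1)*(11/5 - 3 - ⅕*225) = (-153 - 2)*(11/5 - 3 - 45) = -155*(-229/5) = 7099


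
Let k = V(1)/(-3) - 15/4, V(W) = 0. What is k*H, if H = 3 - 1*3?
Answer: 0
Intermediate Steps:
k = -15/4 (k = 0/(-3) - 15/4 = 0*(-1/3) - 15*1/4 = 0 - 15/4 = -15/4 ≈ -3.7500)
H = 0 (H = 3 - 3 = 0)
k*H = -15/4*0 = 0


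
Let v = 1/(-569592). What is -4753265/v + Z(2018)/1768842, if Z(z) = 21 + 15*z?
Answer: 1596333748766108417/589614 ≈ 2.7074e+12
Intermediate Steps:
v = -1/569592 ≈ -1.7556e-6
-4753265/v + Z(2018)/1768842 = -4753265/(-1/569592) + (21 + 15*2018)/1768842 = -4753265*(-569592) + (21 + 30270)*(1/1768842) = 2707421717880 + 30291*(1/1768842) = 2707421717880 + 10097/589614 = 1596333748766108417/589614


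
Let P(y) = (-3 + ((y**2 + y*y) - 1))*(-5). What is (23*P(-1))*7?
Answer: 1610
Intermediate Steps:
P(y) = 20 - 10*y**2 (P(y) = (-3 + ((y**2 + y**2) - 1))*(-5) = (-3 + (2*y**2 - 1))*(-5) = (-3 + (-1 + 2*y**2))*(-5) = (-4 + 2*y**2)*(-5) = 20 - 10*y**2)
(23*P(-1))*7 = (23*(20 - 10*(-1)**2))*7 = (23*(20 - 10*1))*7 = (23*(20 - 10))*7 = (23*10)*7 = 230*7 = 1610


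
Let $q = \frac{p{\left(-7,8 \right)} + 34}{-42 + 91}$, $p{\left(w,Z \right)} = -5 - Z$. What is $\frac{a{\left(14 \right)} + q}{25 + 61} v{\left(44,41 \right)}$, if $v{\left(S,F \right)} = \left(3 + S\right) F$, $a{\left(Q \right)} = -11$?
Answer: $- \frac{71299}{301} \approx -236.87$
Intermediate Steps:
$q = \frac{3}{7}$ ($q = \frac{\left(-5 - 8\right) + 34}{-42 + 91} = \frac{\left(-5 - 8\right) + 34}{49} = \left(-13 + 34\right) \frac{1}{49} = 21 \cdot \frac{1}{49} = \frac{3}{7} \approx 0.42857$)
$v{\left(S,F \right)} = F \left(3 + S\right)$
$\frac{a{\left(14 \right)} + q}{25 + 61} v{\left(44,41 \right)} = \frac{-11 + \frac{3}{7}}{25 + 61} \cdot 41 \left(3 + 44\right) = - \frac{74}{7 \cdot 86} \cdot 41 \cdot 47 = \left(- \frac{74}{7}\right) \frac{1}{86} \cdot 1927 = \left(- \frac{37}{301}\right) 1927 = - \frac{71299}{301}$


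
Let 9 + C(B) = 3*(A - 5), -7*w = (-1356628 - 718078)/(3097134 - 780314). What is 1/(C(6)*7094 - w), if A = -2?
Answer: -8108870/1725730750753 ≈ -4.6988e-6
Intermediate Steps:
w = 1037353/8108870 (w = -(-1356628 - 718078)/(7*(3097134 - 780314)) = -(-2074706)/(7*2316820) = -1/7*(-1037353/1158410) = 1037353/8108870 ≈ 0.12793)
C(B) = -30 (C(B) = -9 + 3*(-2 - 5) = -9 + 3*(-7) = -9 - 21 = -30)
1/(C(6)*7094 - w) = 1/(-30*7094 - 1*1037353/8108870) = 1/(-212820 - 1037353/8108870) = 1/(-1725730750753/8108870) = -8108870/1725730750753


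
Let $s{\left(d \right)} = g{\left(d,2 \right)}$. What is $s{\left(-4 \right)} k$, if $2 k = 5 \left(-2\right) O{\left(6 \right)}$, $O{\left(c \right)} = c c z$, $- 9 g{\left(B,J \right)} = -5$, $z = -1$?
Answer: $100$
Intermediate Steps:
$g{\left(B,J \right)} = \frac{5}{9}$ ($g{\left(B,J \right)} = \left(- \frac{1}{9}\right) \left(-5\right) = \frac{5}{9}$)
$O{\left(c \right)} = - c^{2}$ ($O{\left(c \right)} = c c \left(-1\right) = c^{2} \left(-1\right) = - c^{2}$)
$s{\left(d \right)} = \frac{5}{9}$
$k = 180$ ($k = \frac{5 \left(-2\right) \left(- 6^{2}\right)}{2} = \frac{\left(-10\right) \left(\left(-1\right) 36\right)}{2} = \frac{\left(-10\right) \left(-36\right)}{2} = \frac{1}{2} \cdot 360 = 180$)
$s{\left(-4 \right)} k = \frac{5}{9} \cdot 180 = 100$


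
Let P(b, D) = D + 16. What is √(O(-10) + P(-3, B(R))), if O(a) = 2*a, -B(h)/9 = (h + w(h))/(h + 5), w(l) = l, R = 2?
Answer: 8*I*√7/7 ≈ 3.0237*I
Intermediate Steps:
B(h) = -18*h/(5 + h) (B(h) = -9*(h + h)/(h + 5) = -9*2*h/(5 + h) = -18*h/(5 + h))
P(b, D) = 16 + D
√(O(-10) + P(-3, B(R))) = √(2*(-10) + (16 - 18*2/(5 + 2))) = √(-20 + (16 - 18*2/7)) = √(-20 + (16 - 18*2*⅐)) = √(-20 + (16 - 36/7)) = √(-20 + 76/7) = √(-64/7) = 8*I*√7/7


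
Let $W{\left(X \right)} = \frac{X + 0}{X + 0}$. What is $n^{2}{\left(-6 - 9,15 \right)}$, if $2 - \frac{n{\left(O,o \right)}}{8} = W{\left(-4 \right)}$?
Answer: $64$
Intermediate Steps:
$W{\left(X \right)} = 1$ ($W{\left(X \right)} = \frac{X}{X} = 1$)
$n{\left(O,o \right)} = 8$ ($n{\left(O,o \right)} = 16 - 8 = 8$)
$n^{2}{\left(-6 - 9,15 \right)} = 8^{2} = 64$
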